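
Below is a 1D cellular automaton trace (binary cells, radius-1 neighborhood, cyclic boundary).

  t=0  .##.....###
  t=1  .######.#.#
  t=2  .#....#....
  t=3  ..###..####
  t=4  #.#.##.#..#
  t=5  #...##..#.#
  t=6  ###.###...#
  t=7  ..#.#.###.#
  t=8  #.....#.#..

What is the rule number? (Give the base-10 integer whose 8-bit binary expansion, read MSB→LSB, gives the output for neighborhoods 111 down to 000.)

  ### -> .   bit 7 = 0  t=0,i=9
  ##. -> #   bit 6 = 1  t=0,i=2
  #.# -> .   bit 5 = 0  t=0,i=0
  #.. -> #   bit 4 = 1  t=0,i=3
  .## -> #   bit 3 = 1  t=0,i=1
  .#. -> .   bit 2 = 0  t=1,i=8
  ..# -> .   bit 1 = 0  t=0,i=7
  ... -> #   bit 0 = 1  t=0,i=4
  bits 01011001 = 89

89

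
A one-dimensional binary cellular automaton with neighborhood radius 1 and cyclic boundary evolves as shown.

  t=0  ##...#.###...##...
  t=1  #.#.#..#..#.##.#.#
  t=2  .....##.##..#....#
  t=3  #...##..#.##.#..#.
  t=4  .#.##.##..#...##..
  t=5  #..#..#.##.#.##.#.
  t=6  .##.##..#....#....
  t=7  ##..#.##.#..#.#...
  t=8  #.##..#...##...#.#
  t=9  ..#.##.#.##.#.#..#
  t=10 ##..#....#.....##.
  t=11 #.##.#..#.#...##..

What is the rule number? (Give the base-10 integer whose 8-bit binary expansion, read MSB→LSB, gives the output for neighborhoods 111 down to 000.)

26

  ### -> .   bit 7 = 0  t=0,i=8
  ##. -> .   bit 6 = 0  t=0,i=1
  #.# -> .   bit 5 = 0  t=0,i=6
  #.. -> #   bit 4 = 1  t=0,i=2
  .## -> #   bit 3 = 1  t=0,i=0
  .#. -> .   bit 2 = 0  t=0,i=5
  ..# -> #   bit 1 = 1  t=0,i=4
  ... -> .   bit 0 = 0  t=0,i=3
  bits 00011010 = 26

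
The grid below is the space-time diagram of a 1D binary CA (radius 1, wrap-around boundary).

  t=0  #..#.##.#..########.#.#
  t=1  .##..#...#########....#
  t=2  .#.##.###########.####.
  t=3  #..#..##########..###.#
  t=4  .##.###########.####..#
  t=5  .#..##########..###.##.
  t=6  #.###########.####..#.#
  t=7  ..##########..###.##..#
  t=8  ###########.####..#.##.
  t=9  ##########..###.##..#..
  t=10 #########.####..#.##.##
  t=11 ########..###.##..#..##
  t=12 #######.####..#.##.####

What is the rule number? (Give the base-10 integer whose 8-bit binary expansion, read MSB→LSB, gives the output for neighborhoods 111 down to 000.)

155

  [7] ### => #  t=0,i=12
  [6] ##. => .  t=0,i=0
  [5] #.# => .  t=0,i=4
  [4] #.. => #  t=0,i=1
  [3] .## => #  t=0,i=5
  [2] .#. => .  t=0,i=3
  [1] ..# => #  t=0,i=2
  [0] ... => #  t=1,i=7
  bits 10011011 = 155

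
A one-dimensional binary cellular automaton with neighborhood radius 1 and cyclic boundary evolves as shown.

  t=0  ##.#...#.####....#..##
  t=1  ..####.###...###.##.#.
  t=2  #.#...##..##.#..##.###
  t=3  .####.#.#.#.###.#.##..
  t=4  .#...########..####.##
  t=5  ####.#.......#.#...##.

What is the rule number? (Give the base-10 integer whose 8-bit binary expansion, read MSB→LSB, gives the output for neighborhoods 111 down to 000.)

61

  ### -> .   bit 7 = 0  t=0,i=0
  ##. -> .   bit 6 = 0  t=0,i=1
  #.# -> #   bit 5 = 1  t=0,i=2
  #.. -> #   bit 4 = 1  t=0,i=4
  .## -> #   bit 3 = 1  t=0,i=9
  .#. -> #   bit 2 = 1  t=0,i=3
  ..# -> .   bit 1 = 0  t=0,i=6
  ... -> #   bit 0 = 1  t=0,i=5
  bits 00111101 = 61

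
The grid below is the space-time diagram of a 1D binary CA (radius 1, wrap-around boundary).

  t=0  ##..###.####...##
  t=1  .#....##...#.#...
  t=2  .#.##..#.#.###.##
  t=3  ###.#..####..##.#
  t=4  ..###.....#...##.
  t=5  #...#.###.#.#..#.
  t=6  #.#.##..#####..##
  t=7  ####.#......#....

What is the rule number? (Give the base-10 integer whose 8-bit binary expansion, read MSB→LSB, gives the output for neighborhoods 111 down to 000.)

101

  ###|.  b7=0 t=0,i=0
  ##.|#  b6=1 t=0,i=1
  #.#|#  b5=1 t=0,i=7
  #..|.  b4=0 t=0,i=2
  .##|.  b3=0 t=0,i=4
  .#.|#  b2=1 t=1,i=1
  ..#|.  b1=0 t=0,i=3
  ...|#  b0=1 t=0,i=13
  bits 01100101 = 101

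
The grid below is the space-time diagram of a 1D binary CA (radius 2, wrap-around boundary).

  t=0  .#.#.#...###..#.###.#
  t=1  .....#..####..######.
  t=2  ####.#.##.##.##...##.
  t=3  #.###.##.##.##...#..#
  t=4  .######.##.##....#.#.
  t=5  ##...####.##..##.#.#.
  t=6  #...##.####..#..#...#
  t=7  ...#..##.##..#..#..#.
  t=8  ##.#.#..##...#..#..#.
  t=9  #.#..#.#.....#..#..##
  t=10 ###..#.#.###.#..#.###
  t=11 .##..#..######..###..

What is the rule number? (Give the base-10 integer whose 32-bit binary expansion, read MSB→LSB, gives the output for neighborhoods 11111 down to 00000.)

2094614715

  ##### -> .   bit 31 = 0  t=1,i=16
  ####. -> #   bit 30 = 1  t=1,i=10
  ###.# -> #   bit 29 = 1  t=0,i=18
  ###.. -> #   bit 28 = 1  t=0,i=11
  ##.## -> #   bit 27 = 1  t=2,i=9
  ##.#. -> #   bit 26 = 1  t=0,i=19
  ##..# -> .   bit 25 = 0  t=0,i=12
  ##... -> .   bit 24 = 0  t=1,i=20
  #.### -> #   bit 23 = 1  t=0,i=16
  #.##. -> #   bit 22 = 1  t=2,i=7
  #.#.# -> .   bit 21 = 0  t=0,i=1
  #.#.. -> #   bit 20 = 1  t=0,i=5
  #..## -> #   bit 19 = 1  t=1,i=7
  #..#. -> .   bit 18 = 0  t=0,i=13
  #...# -> .   bit 17 = 0  t=0,i=7
  #.... -> #   bit 16 = 1  t=1,i=0
  .#### -> .   bit 15 = 0  t=1,i=9
  .###. -> #   bit 14 = 1  t=0,i=10
  .##.# -> .   bit 13 = 0  t=2,i=8
  .##.. -> .   bit 12 = 0  t=2,i=14
  .#.## -> #   bit 11 = 1  t=0,i=15
  .#.#. -> .   bit 10 = 0  t=0,i=0
  .#..# -> .   bit 9 = 0  t=1,i=6
  .#... -> .   bit 8 = 0  t=0,i=6
  ..### -> #   bit 7 = 1  t=0,i=9
  ..##. -> .   bit 6 = 0  t=2,i=18
  ..#.# -> #   bit 5 = 1  t=0,i=14
  ..#.. -> #   bit 4 = 1  t=1,i=5
  ...## -> #   bit 3 = 1  t=0,i=8
  ...#. -> .   bit 2 = 0  t=1,i=4
  ....# -> #   bit 1 = 1  t=1,i=3
  ..... -> #   bit 0 = 1  t=1,i=1
  bits 01111100110110010100100010111011 = 2094614715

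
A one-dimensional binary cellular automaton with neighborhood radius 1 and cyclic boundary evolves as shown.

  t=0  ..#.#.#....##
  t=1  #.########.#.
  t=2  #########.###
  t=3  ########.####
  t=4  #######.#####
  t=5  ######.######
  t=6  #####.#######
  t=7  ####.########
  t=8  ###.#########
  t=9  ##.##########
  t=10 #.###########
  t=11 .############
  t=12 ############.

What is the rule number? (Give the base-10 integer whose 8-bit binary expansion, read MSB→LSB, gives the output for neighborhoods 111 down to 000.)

  [7] ### => #  t=1,i=3
  [6] ##. => .  t=0,i=12
  [5] #.# => #  t=0,i=3
  [4] #.. => #  t=0,i=0
  [3] .## => #  t=0,i=11
  [2] .#. => #  t=0,i=2
  [1] ..# => .  t=0,i=1
  [0] ... => #  t=0,i=8
  bits 10111101 = 189

189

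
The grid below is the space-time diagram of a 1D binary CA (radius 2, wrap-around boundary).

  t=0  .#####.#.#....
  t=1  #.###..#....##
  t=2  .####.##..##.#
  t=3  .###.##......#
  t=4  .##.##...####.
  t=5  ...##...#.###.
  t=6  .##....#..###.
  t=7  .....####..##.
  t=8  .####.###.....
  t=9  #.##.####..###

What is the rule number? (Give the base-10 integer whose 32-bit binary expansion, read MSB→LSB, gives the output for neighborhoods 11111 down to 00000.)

  nb #####: next=#  (t=0,i=3, bit31=1)
  nb ####.: next=#  (t=0,i=4, bit30=1)
  nb ###.#: next=.  (t=0,i=5, bit29=0)
  nb ###..: next=#  (t=1,i=4, bit28=1)
  nb ##.##: next=#  (t=1,i=1, bit27=1)
  nb ##.#.: next=.  (t=0,i=6, bit26=0)
  nb ##..#: next=.  (t=1,i=5, bit25=0)
  nb ##...: next=.  (t=3,i=7, bit24=0)
  nb #.###: next=#  (t=1,i=2, bit23=1)
  nb #.##.: next=#  (t=2,i=6, bit22=1)
  nb #.#.#: next=#  (t=0,i=7, bit21=1)
  nb #.#..: next=.  (t=0,i=9, bit20=0)
  nb #..##: next=.  (t=2,i=9, bit19=0)
  nb #..#.: next=#  (t=1,i=6, bit18=1)
  nb #...#: next=.  (t=4,i=7, bit17=0)
  nb #....: next=.  (t=0,i=11, bit16=0)
  nb .####: next=#  (t=0,i=2, bit15=1)
  nb .###.: next=#  (t=1,i=3, bit14=1)
  nb .##.#: next=.  (t=2,i=11, bit13=0)
  nb .##..: next=.  (t=2,i=7, bit12=0)
  nb .#.##: next=.  (t=2,i=0, bit11=0)
  nb .#.#.: next=.  (t=0,i=8, bit10=0)
  nb .#..#: next=#  (t=6,i=8, bit9=1)
  nb .#...: next=.  (t=0,i=10, bit8=0)
  nb ..###: next=.  (t=0,i=1, bit7=0)
  nb ..##.: next=.  (t=2,i=10, bit6=0)
  nb ..#.#: next=.  (t=3,i=13, bit5=0)
  nb ..#..: next=#  (t=1,i=7, bit4=1)
  nb ...##: next=#  (t=0,i=0, bit3=1)
  nb ...#.: next=#  (t=3,i=12, bit2=1)
  nb ....#: next=#  (t=0,i=13, bit1=1)
  nb .....: next=#  (t=0,i=12, bit0=1)
  bits 11011000111001001100001000011111 = 3638870559

3638870559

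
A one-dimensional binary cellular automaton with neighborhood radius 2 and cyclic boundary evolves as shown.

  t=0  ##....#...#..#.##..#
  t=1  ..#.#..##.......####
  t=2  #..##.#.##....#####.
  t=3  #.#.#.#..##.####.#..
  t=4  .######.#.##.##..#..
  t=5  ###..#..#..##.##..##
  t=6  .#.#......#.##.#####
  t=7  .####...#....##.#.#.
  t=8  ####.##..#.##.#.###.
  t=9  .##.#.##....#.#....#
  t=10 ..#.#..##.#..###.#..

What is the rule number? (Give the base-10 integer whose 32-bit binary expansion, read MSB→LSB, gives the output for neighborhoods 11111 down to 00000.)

  [31] ##### => .  t=2,i=16
  [30] ####. => #  t=1,i=18
  [29] ###.# => .  t=2,i=18
  [28] ###.. => .  t=0,i=1
  [27] ##.## => #  t=3,i=11
  [26] ##.#. => .  t=2,i=5
  [25] ##..# => #  t=0,i=17
  [24] ##... => #  t=0,i=2
  [23] #.### => .  t=3,i=12
  [22] #.##. => .  t=0,i=15
  [21] #.#.# => #  t=2,i=6
  [20] #.#.. => #  t=1,i=4
  [19] #..## => #  t=0,i=18
  [18] #..#. => .  t=0,i=12
  [17] #...# => #  t=0,i=8
  [16] #.... => .  t=0,i=3
  [15] .#### => #  t=1,i=17
  [14] .###. => .  t=0,i=0
  [13] .##.# => #  t=2,i=4
  [12] .##.. => #  t=0,i=16
  [11] .#.## => .  t=0,i=14
  [10] .#.#. => #  t=1,i=3
  [9] .#..# => .  t=0,i=11
  [8] .#... => #  t=0,i=7
  [7] ..### => #  t=0,i=19
  [6] ..##. => .  t=1,i=7
  [5] ..#.# => .  t=0,i=13
  [4] ..#.. => .  t=0,i=6
  [3] ...## => #  t=1,i=15
  [2] ...#. => .  t=0,i=5
  [1] ....# => #  t=0,i=4
  [0] ..... => .  t=1,i=11
  bits 01001011001110101011010110001010 = 1262138762

1262138762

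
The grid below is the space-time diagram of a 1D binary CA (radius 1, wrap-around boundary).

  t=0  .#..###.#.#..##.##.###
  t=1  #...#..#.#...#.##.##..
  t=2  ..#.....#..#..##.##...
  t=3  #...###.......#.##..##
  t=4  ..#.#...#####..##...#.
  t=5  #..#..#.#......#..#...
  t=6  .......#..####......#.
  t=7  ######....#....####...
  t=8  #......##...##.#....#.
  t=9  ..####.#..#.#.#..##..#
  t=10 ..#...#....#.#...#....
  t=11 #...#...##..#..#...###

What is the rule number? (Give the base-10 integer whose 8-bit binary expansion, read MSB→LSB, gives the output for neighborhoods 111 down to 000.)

41

  ###|.  b7=0 t=0,i=5
  ##.|.  b6=0 t=0,i=6
  #.#|#  b5=1 t=0,i=0
  #..|.  b4=0 t=0,i=2
  .##|#  b3=1 t=0,i=4
  .#.|.  b2=0 t=0,i=1
  ..#|.  b1=0 t=0,i=3
  ...|#  b0=1 t=1,i=2
  bits 00101001 = 41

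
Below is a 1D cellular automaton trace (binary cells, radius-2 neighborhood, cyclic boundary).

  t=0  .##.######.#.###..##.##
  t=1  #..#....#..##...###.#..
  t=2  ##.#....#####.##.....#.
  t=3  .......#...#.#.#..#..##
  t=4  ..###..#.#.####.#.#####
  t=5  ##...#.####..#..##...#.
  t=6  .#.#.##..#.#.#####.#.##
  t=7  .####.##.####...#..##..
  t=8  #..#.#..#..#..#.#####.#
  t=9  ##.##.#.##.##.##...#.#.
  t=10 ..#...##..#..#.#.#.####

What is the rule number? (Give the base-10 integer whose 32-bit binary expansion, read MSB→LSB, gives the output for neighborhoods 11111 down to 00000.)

1244274297

  nb #####: next=.  (t=0,i=6, bit31=0)
  nb ####.: next=#  (t=0,i=8, bit30=1)
  nb ###.#: next=.  (t=0,i=9, bit29=0)
  nb ###..: next=.  (t=0,i=15, bit28=0)
  nb ##.##: next=#  (t=0,i=0, bit27=1)
  nb ##.#.: next=.  (t=0,i=10, bit26=0)
  nb ##..#: next=#  (t=0,i=16, bit25=1)
  nb ##...: next=.  (t=1,i=13, bit24=0)
  nb #.###: next=.  (t=0,i=4, bit23=0)
  nb #.##.: next=.  (t=0,i=1, bit22=0)
  nb #.#.#: next=#  (t=0,i=11, bit21=1)
  nb #.#..: next=.  (t=1,i=20, bit20=0)
  nb #..##: next=#  (t=0,i=17, bit19=1)
  nb #..#.: next=.  (t=1,i=2, bit18=0)
  nb #...#: next=#  (t=1,i=14, bit17=1)
  nb #....: next=.  (t=1,i=5, bit16=0)
  nb .####: next=.  (t=0,i=5, bit15=0)
  nb .###.: next=.  (t=0,i=14, bit14=0)
  nb .##.#: next=.  (t=0,i=2, bit13=0)
  nb .##..: next=#  (t=1,i=12, bit12=1)
  nb .#.##: next=#  (t=0,i=12, bit11=1)
  nb .#.#.: next=#  (t=3,i=12, bit10=1)
  nb .#..#: next=#  (t=1,i=1, bit9=1)
  nb .#...: next=.  (t=1,i=4, bit8=0)
  nb ..###: next=.  (t=1,i=16, bit7=0)
  nb ..##.: next=#  (t=0,i=18, bit6=1)
  nb ..#.#: next=#  (t=2,i=21, bit5=1)
  nb ..#..: next=#  (t=1,i=0, bit4=1)
  nb ...##: next=#  (t=1,i=15, bit3=1)
  nb ...#.: next=.  (t=1,i=7, bit2=0)
  nb ....#: next=.  (t=1,i=6, bit1=0)
  nb .....: next=#  (t=2,i=18, bit0=1)
  bits 01001010001010100001111001111001 = 1244274297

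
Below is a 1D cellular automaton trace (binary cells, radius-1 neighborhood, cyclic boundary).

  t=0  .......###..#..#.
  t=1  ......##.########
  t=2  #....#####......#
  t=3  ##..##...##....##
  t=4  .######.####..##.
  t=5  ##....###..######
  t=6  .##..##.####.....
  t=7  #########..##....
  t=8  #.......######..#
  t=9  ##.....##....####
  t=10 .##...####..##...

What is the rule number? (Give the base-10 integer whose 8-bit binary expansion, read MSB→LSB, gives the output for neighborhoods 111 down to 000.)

  ###|.  b7=0 t=0,i=8
  ##.|#  b6=1 t=0,i=9
  #.#|#  b5=1 t=1,i=8
  #..|#  b4=1 t=0,i=10
  .##|#  b3=1 t=0,i=7
  .#.|#  b2=1 t=0,i=12
  ..#|#  b1=1 t=0,i=6
  ...|.  b0=0 t=0,i=0
  bits 01111110 = 126

126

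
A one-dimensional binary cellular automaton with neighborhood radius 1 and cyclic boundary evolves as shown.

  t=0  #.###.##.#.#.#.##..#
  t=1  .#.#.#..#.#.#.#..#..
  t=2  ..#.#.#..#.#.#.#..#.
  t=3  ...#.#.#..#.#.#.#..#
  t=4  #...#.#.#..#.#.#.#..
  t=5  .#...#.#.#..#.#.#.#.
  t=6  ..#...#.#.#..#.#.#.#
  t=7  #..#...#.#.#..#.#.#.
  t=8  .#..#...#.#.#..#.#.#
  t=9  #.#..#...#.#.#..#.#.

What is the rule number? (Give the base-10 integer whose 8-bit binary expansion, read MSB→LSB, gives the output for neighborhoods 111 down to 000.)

176

  [7] ### => #  t=0,i=3
  [6] ##. => .  t=0,i=0
  [5] #.# => #  t=0,i=1
  [4] #.. => #  t=0,i=17
  [3] .## => .  t=0,i=2
  [2] .#. => .  t=0,i=9
  [1] ..# => .  t=0,i=18
  [0] ... => .  t=1,i=19
  bits 10110000 = 176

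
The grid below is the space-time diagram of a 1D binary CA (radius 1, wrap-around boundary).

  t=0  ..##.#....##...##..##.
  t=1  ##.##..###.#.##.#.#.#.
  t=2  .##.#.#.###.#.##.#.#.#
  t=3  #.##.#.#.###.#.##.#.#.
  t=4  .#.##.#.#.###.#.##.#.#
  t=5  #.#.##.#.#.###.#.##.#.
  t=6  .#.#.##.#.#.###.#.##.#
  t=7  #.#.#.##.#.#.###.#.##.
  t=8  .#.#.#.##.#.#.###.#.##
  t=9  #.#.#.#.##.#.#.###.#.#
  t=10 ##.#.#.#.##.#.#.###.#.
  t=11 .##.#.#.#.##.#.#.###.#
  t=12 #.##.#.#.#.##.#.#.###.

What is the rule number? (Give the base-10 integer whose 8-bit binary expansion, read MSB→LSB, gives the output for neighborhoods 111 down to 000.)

227

  ### -> #   bit 7 = 1  t=1,i=8
  ##. -> #   bit 6 = 1  t=0,i=3
  #.# -> #   bit 5 = 1  t=0,i=4
  #.. -> .   bit 4 = 0  t=0,i=6
  .## -> .   bit 3 = 0  t=0,i=2
  .#. -> .   bit 2 = 0  t=0,i=5
  ..# -> #   bit 1 = 1  t=0,i=1
  ... -> #   bit 0 = 1  t=0,i=0
  bits 11100011 = 227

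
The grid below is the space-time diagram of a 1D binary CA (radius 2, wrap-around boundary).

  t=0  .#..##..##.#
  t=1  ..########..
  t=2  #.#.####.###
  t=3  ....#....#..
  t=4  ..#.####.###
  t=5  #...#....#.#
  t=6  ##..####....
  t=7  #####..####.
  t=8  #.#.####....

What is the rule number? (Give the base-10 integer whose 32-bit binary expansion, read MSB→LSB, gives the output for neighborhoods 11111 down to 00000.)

  ##### -> #   bit 31 = 1  t=1,i=4
  ####. -> .   bit 30 = 0  t=1,i=8
  ###.# -> .   bit 29 = 0  t=2,i=0
  ###.. -> #   bit 28 = 1  t=1,i=9
  ##.## -> .   bit 27 = 0  t=2,i=8
  ##.#. -> .   bit 26 = 0  t=0,i=10
  ##..# -> #   bit 25 = 1  t=0,i=6
  ##... -> #   bit 24 = 1  t=1,i=10
  #.### -> #   bit 23 = 1  t=2,i=4
  #.##. -> .   bit 22 = 0  t=5,i=11
  #.#.# -> .   bit 21 = 0  t=0,i=11
  #.#.. -> .   bit 20 = 0  t=0,i=1
  #..## -> #   bit 19 = 1  t=0,i=3
  #..#. -> .   bit 18 = 0  t=4,i=1
  #...# -> .   bit 17 = 0  t=5,i=2
  #.... -> #   bit 16 = 1  t=1,i=11
  .#### -> .   bit 15 = 0  t=1,i=3
  .###. -> .   bit 14 = 0  t=4,i=10
  .##.# -> #   bit 13 = 1  t=0,i=9
  .##.. -> #   bit 12 = 1  t=0,i=5
  .#.## -> .   bit 11 = 0  t=2,i=3
  .#.#. -> .   bit 10 = 0  t=0,i=0
  .#..# -> #   bit 9 = 1  t=0,i=2
  .#... -> #   bit 8 = 1  t=3,i=5
  ..### -> #   bit 7 = 1  t=1,i=2
  ..##. -> #   bit 6 = 1  t=0,i=4
  ..#.# -> .   bit 5 = 0  t=4,i=2
  ..#.. -> #   bit 4 = 1  t=3,i=4
  ...## -> .   bit 3 = 0  t=1,i=1
  ...#. -> .   bit 2 = 0  t=3,i=3
  ....# -> #   bit 1 = 1  t=1,i=0
  ..... -> .   bit 0 = 0  t=3,i=0
  bits 10010011100010010011001111010010 = 2475242450

2475242450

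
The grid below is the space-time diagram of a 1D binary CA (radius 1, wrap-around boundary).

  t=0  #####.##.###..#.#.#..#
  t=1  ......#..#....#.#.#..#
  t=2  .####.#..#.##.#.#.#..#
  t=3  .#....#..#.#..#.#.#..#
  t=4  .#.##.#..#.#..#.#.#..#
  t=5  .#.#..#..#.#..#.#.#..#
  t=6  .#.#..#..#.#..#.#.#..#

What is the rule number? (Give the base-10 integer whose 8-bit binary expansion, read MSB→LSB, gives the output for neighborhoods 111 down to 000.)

13

  [7] ### => .  t=0,i=0
  [6] ##. => .  t=0,i=4
  [5] #.# => .  t=0,i=5
  [4] #.. => .  t=0,i=12
  [3] .## => #  t=0,i=6
  [2] .#. => #  t=0,i=14
  [1] ..# => .  t=0,i=13
  [0] ... => #  t=1,i=1
  bits 00001101 = 13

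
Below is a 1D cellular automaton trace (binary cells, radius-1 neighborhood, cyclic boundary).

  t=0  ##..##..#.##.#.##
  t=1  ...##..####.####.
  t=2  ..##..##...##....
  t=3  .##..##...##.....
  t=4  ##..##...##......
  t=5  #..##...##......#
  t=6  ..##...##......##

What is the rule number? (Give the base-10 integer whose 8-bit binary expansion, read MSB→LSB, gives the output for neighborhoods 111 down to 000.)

  ###|.  b7=0 t=0,i=0
  ##.|.  b6=0 t=0,i=1
  #.#|#  b5=1 t=0,i=9
  #..|.  b4=0 t=0,i=2
  .##|#  b3=1 t=0,i=4
  .#.|#  b2=1 t=0,i=8
  ..#|#  b1=1 t=0,i=3
  ...|.  b0=0 t=1,i=0
  bits 00101110 = 46

46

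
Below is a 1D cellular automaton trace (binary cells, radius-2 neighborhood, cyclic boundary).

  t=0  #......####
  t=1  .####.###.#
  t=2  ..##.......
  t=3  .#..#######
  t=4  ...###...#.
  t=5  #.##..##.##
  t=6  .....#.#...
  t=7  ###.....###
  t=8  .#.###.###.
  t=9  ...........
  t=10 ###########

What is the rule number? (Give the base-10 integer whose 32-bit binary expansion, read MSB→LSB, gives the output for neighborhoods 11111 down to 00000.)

1091281305

  nb #####: next=.  (t=0,i=9, bit31=0)
  nb ####.: next=#  (t=0,i=10, bit30=1)
  nb ###.#: next=.  (t=1,i=4, bit29=0)
  nb ###..: next=.  (t=0,i=0, bit28=0)
  nb ##.##: next=.  (t=1,i=5, bit27=0)
  nb ##.#.: next=.  (t=1,i=9, bit26=0)
  nb ##..#: next=.  (t=5,i=4, bit25=0)
  nb ##...: next=#  (t=0,i=1, bit24=1)
  nb #.###: next=.  (t=1,i=1, bit23=0)
  nb #.##.: next=.  (t=5,i=2, bit22=0)
  nb #.#.#: next=.  (t=1,i=10, bit21=0)
  nb #.#..: next=.  (t=3,i=1, bit20=0)
  nb #..##: next=#  (t=3,i=3, bit19=1)
  nb #..#.: next=.  (t=8,i=0, bit18=0)
  nb #...#: next=#  (t=4,i=7, bit17=1)
  nb #....: next=#  (t=0,i=2, bit16=1)
  nb .####: next=#  (t=0,i=8, bit15=1)
  nb .###.: next=.  (t=1,i=7, bit14=0)
  nb .##.#: next=#  (t=5,i=7, bit13=1)
  nb .##..: next=.  (t=2,i=3, bit12=0)
  nb .#.##: next=.  (t=1,i=0, bit11=0)
  nb .#.#.: next=.  (t=6,i=6, bit10=0)
  nb .#..#: next=.  (t=3,i=2, bit9=0)
  nb .#...: next=#  (t=4,i=10, bit8=1)
  nb ..###: next=#  (t=0,i=7, bit7=1)
  nb ..##.: next=.  (t=2,i=2, bit6=0)
  nb ..#.#: next=.  (t=6,i=5, bit5=0)
  nb ..#..: next=#  (t=4,i=9, bit4=1)
  nb ...##: next=#  (t=0,i=6, bit3=1)
  nb ...#.: next=.  (t=4,i=8, bit2=0)
  nb ....#: next=.  (t=0,i=5, bit1=0)
  nb .....: next=#  (t=0,i=3, bit0=1)
  bits 01000001000010111010000110011001 = 1091281305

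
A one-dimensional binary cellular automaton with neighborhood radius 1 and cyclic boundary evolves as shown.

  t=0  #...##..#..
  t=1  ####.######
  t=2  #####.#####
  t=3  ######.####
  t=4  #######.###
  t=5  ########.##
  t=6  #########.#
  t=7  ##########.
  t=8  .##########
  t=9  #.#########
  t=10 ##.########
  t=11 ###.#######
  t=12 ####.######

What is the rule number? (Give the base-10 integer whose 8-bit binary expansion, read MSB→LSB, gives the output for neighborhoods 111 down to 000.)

  ###|#  b7=1 t=1,i=0
  ##.|#  b6=1 t=0,i=5
  #.#|#  b5=1 t=1,i=4
  #..|#  b4=1 t=0,i=1
  .##|.  b3=0 t=0,i=4
  .#.|#  b2=1 t=0,i=0
  ..#|#  b1=1 t=0,i=3
  ...|#  b0=1 t=0,i=2
  bits 11110111 = 247

247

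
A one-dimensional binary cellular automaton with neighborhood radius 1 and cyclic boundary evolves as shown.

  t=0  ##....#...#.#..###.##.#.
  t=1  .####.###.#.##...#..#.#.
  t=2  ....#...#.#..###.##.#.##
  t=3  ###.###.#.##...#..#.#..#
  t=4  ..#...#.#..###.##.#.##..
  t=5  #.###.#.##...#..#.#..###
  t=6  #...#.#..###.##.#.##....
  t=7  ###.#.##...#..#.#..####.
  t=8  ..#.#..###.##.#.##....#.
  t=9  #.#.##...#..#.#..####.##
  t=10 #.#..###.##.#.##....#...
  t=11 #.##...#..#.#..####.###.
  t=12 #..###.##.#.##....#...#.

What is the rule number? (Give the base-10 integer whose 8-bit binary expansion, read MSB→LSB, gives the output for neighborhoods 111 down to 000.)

85

  ###|.  b7=0 t=0,i=16
  ##.|#  b6=1 t=0,i=1
  #.#|.  b5=0 t=0,i=11
  #..|#  b4=1 t=0,i=2
  .##|.  b3=0 t=0,i=0
  .#.|#  b2=1 t=0,i=6
  ..#|.  b1=0 t=0,i=5
  ...|#  b0=1 t=0,i=3
  bits 01010101 = 85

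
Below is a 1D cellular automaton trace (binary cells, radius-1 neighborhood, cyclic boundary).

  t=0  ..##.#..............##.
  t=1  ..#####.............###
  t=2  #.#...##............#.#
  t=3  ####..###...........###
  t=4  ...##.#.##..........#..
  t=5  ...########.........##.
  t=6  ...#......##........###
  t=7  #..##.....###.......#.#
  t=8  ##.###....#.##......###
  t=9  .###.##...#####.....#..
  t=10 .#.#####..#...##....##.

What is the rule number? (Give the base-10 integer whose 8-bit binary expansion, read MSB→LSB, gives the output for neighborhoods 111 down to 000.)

124

  nb ###: next=.  (t=1,i=3, bit7=0)
  nb ##.: next=#  (t=0,i=3, bit6=1)
  nb #.#: next=#  (t=0,i=4, bit5=1)
  nb #..: next=#  (t=0,i=6, bit4=1)
  nb .##: next=#  (t=0,i=2, bit3=1)
  nb .#.: next=#  (t=0,i=5, bit2=1)
  nb ..#: next=.  (t=0,i=1, bit1=0)
  nb ...: next=.  (t=0,i=0, bit0=0)
  bits 01111100 = 124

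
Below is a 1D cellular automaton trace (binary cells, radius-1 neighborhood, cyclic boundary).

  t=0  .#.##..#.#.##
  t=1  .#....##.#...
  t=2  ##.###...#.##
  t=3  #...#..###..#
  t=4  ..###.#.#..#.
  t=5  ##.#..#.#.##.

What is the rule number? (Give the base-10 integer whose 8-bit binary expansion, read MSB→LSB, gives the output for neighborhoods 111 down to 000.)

135

  [7] ### => #  t=2,i=0
  [6] ##. => .  t=0,i=4
  [5] #.# => .  t=0,i=0
  [4] #.. => .  t=0,i=5
  [3] .## => .  t=0,i=3
  [2] .#. => #  t=0,i=1
  [1] ..# => #  t=0,i=6
  [0] ... => #  t=1,i=3
  bits 10000111 = 135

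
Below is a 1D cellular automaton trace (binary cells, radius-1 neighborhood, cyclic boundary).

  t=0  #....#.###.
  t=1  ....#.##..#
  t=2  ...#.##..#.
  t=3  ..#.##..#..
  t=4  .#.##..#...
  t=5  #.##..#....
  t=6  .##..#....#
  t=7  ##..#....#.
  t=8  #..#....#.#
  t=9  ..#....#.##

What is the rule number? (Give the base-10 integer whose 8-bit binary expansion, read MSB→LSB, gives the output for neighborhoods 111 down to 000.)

  nb ###: next=.  (t=0,i=8, bit7=0)
  nb ##.: next=.  (t=0,i=9, bit6=0)
  nb #.#: next=#  (t=0,i=6, bit5=1)
  nb #..: next=.  (t=0,i=1, bit4=0)
  nb .##: next=#  (t=0,i=7, bit3=1)
  nb .#.: next=.  (t=0,i=0, bit2=0)
  nb ..#: next=#  (t=0,i=4, bit1=1)
  nb ...: next=.  (t=0,i=2, bit0=0)
  bits 00101010 = 42

42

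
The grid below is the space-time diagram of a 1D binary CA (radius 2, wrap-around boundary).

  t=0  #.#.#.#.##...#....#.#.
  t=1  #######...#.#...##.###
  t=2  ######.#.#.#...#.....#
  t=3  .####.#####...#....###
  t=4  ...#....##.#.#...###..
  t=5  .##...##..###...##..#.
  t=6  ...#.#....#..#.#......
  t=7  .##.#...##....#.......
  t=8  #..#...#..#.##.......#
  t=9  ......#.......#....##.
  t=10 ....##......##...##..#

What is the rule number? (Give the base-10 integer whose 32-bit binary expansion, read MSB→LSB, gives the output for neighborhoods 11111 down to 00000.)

  ##### -> #   bit 31 = 1  t=1,i=0
  ####. -> #   bit 30 = 1  t=1,i=5
  ###.# -> .   bit 29 = 0  t=2,i=5
  ###.. -> .   bit 28 = 0  t=1,i=6
  ##.## -> .   bit 27 = 0  t=1,i=18
  ##.#. -> #   bit 26 = 1  t=2,i=6
  ##..# -> .   bit 25 = 0  t=5,i=8
  ##... -> #   bit 24 = 1  t=0,i=10
  #.### -> .   bit 23 = 0  t=1,i=19
  #.##. -> .   bit 22 = 0  t=0,i=8
  #.#.# -> #   bit 21 = 1  t=0,i=0
  #.#.. -> .   bit 20 = 0  t=1,i=12
  #..## -> .   bit 19 = 0  t=5,i=0
  #..#. -> .   bit 18 = 0  t=5,i=19
  #...# -> .   bit 17 = 0  t=0,i=11
  #.... -> .   bit 16 = 0  t=0,i=15
  .#### -> .   bit 15 = 0  t=1,i=20
  .###. -> .   bit 14 = 0  t=3,i=20
  .##.# -> .   bit 13 = 0  t=1,i=17
  .##.. -> .   bit 12 = 0  t=0,i=9
  .#.## -> .   bit 11 = 0  t=0,i=7
  .#.#. -> #   bit 10 = 1  t=0,i=1
  .#..# -> .   bit 9 = 0  t=5,i=21
  .#... -> .   bit 8 = 0  t=0,i=14
  ..### -> #   bit 7 = 1  t=2,i=21
  ..##. -> .   bit 6 = 0  t=1,i=16
  ..#.# -> .   bit 5 = 0  t=0,i=18
  ..#.. -> .   bit 4 = 0  t=0,i=13
  ...## -> #   bit 3 = 1  t=1,i=15
  ...#. -> #   bit 2 = 1  t=0,i=12
  ....# -> #   bit 1 = 1  t=0,i=16
  ..... -> .   bit 0 = 0  t=2,i=18
  bits 11000101001000000000010010001110 = 3307209870

3307209870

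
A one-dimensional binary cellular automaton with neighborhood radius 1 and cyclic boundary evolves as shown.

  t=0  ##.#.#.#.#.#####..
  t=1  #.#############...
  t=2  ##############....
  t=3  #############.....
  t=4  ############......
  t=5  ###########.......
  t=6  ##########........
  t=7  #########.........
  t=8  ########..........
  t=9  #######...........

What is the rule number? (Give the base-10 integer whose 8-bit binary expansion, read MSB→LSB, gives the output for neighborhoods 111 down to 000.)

172

  ###|#  b7=1 t=0,i=12
  ##.|.  b6=0 t=0,i=1
  #.#|#  b5=1 t=0,i=2
  #..|.  b4=0 t=0,i=16
  .##|#  b3=1 t=0,i=0
  .#.|#  b2=1 t=0,i=3
  ..#|.  b1=0 t=0,i=17
  ...|.  b0=0 t=1,i=16
  bits 10101100 = 172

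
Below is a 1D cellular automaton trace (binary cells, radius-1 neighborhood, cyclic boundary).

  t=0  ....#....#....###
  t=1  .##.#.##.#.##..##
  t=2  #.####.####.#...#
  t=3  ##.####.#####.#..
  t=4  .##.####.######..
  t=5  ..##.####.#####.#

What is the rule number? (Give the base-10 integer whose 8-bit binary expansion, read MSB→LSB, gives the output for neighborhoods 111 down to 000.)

  nb ###: next=#  (t=0,i=15, bit7=1)
  nb ##.: next=#  (t=0,i=16, bit6=1)
  nb #.#: next=#  (t=1,i=0, bit5=1)
  nb #..: next=.  (t=0,i=0, bit4=0)
  nb .##: next=.  (t=0,i=14, bit3=0)
  nb .#.: next=#  (t=0,i=4, bit2=1)
  nb ..#: next=.  (t=0,i=3, bit1=0)
  nb ...: next=#  (t=0,i=1, bit0=1)
  bits 11100101 = 229

229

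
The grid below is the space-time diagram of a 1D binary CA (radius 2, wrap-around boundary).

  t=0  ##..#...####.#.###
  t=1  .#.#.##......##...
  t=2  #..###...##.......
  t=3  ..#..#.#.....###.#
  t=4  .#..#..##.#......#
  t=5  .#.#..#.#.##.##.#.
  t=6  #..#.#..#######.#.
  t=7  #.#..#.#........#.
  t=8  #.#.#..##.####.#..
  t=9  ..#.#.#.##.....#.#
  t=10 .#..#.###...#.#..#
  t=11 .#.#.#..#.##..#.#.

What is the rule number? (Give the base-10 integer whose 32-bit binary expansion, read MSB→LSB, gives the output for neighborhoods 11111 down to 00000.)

  [31] ##### => .  t=0,i=17
  [30] ####. => .  t=0,i=0
  [29] ###.# => .  t=0,i=11
  [28] ###.. => #  t=0,i=1
  [27] ##.## => #  t=5,i=12
  [26] ##.#. => .  t=0,i=12
  [25] ##..# => .  t=0,i=2
  [24] ##... => .  t=1,i=7
  [23] #.### => .  t=0,i=15
  [22] #.##. => #  t=1,i=5
  [21] #.#.# => #  t=0,i=13
  [20] #.#.. => #  t=3,i=7
  [19] #..## => #  t=2,i=2
  [18] #..#. => #  t=0,i=3
  [17] #...# => #  t=0,i=6
  [16] #.... => .  t=1,i=8
  [15] .#### => .  t=0,i=9
  [14] .###. => .  t=2,i=4
  [13] .##.# => #  t=4,i=8
  [12] .##.. => .  t=1,i=6
  [11] .#.## => #  t=0,i=14
  [10] .#.#. => .  t=1,i=2
  [9] .#..# => .  t=2,i=1
  [8] .#... => #  t=0,i=5
  [7] ..### => .  t=0,i=8
  [6] ..##. => .  t=1,i=13
  [5] ..#.# => .  t=1,i=1
  [4] ..#.. => .  t=0,i=4
  [3] ...## => .  t=0,i=7
  [2] ...#. => #  t=1,i=0
  [1] ....# => .  t=1,i=11
  [0] ..... => #  t=1,i=9
  bits 00011000011111100010100100000101 = 410921221

410921221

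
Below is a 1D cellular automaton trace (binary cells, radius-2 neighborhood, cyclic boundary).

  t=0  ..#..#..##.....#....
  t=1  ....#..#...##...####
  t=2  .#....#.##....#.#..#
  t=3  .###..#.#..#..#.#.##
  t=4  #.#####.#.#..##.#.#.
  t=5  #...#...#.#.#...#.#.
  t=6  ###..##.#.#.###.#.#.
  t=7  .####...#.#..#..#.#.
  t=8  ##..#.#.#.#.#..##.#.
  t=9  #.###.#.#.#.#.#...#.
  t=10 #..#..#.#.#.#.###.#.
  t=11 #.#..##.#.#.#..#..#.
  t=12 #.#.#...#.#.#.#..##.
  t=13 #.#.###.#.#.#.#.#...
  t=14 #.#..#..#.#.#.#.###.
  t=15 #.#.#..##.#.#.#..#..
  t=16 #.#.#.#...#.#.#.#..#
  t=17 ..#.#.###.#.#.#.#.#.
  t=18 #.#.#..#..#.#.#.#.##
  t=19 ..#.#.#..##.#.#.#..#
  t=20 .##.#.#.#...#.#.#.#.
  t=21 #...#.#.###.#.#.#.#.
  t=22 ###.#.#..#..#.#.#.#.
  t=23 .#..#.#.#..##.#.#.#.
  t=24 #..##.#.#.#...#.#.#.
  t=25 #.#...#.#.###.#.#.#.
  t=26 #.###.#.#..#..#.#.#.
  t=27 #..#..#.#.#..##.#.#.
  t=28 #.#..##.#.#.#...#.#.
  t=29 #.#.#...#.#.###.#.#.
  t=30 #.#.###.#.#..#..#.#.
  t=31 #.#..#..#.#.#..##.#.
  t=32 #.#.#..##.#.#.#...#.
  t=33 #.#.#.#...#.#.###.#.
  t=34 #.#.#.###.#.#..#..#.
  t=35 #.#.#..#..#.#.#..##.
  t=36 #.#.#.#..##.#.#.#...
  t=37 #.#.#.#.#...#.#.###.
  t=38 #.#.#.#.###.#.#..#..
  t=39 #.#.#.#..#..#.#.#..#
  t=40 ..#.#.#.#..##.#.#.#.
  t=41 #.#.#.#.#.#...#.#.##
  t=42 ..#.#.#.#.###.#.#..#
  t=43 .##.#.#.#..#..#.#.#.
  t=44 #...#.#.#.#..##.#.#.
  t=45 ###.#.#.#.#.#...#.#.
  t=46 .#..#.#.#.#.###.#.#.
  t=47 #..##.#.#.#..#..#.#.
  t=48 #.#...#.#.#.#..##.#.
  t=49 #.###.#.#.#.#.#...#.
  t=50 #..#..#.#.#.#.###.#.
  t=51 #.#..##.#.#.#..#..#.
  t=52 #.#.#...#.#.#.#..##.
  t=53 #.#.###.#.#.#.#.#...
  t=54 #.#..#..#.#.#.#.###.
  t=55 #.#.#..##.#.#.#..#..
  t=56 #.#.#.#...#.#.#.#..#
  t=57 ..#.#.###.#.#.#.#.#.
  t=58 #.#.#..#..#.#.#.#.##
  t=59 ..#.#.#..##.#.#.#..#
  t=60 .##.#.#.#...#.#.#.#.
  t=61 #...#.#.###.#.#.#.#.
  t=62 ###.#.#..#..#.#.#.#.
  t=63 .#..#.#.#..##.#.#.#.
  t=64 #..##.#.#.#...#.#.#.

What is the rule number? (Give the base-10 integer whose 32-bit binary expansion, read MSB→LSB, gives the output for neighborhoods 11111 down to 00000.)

  ##### -> #   bit 31 = 1  t=4,i=4
  ####. -> .   bit 30 = 0  t=1,i=18
  ###.# -> .   bit 29 = 0  t=4,i=6
  ###.. -> #   bit 28 = 1  t=1,i=19
  ##.## -> #   bit 27 = 1  t=3,i=0
  ##.#. -> .   bit 26 = 0  t=4,i=7
  ##..# -> #   bit 25 = 1  t=3,i=4
  ##... -> .   bit 24 = 0  t=0,i=10
  #.### -> .   bit 23 = 0  t=3,i=1
  #.##. -> #   bit 22 = 1  t=2,i=8
  #.#.# -> #   bit 21 = 1  t=3,i=16
  #.#.. -> #   bit 20 = 1  t=2,i=1
  #..## -> #   bit 19 = 1  t=0,i=7
  #..#. -> #   bit 18 = 1  t=0,i=4
  #...# -> #   bit 17 = 1  t=1,i=9
  #.... -> #   bit 16 = 1  t=0,i=11
  .#### -> .   bit 15 = 0  t=1,i=17
  .###. -> #   bit 14 = 1  t=3,i=2
  .##.# -> .   bit 13 = 0  t=3,i=19
  .##.. -> .   bit 12 = 0  t=0,i=9
  .#.## -> .   bit 11 = 0  t=2,i=7
  .#.#. -> .   bit 10 = 0  t=2,i=0
  .#..# -> .   bit 9 = 0  t=0,i=3
  .#... -> #   bit 8 = 1  t=0,i=16
  ..### -> #   bit 7 = 1  t=1,i=16
  ..##. -> .   bit 6 = 0  t=0,i=8
  ..#.# -> #   bit 5 = 1  t=2,i=6
  ..#.. -> .   bit 4 = 0  t=0,i=2
  ...## -> .   bit 3 = 0  t=1,i=10
  ...#. -> .   bit 2 = 0  t=0,i=1
  ....# -> .   bit 1 = 0  t=0,i=0
  ..... -> #   bit 0 = 1  t=0,i=12
  bits 10011010011111110100000110100001 = 2592031137

2592031137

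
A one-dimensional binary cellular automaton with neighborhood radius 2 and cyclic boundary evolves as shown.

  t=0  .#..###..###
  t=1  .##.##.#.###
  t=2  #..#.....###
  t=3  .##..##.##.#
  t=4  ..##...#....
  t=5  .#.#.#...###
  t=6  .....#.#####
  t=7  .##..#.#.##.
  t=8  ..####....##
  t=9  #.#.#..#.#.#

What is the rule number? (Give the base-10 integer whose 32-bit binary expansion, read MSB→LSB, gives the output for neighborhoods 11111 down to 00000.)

  nb #####: next=#  (t=6,i=9, bit31=1)
  nb ####.: next=#  (t=2,i=11, bit30=1)
  nb ###.#: next=#  (t=0,i=11, bit29=1)
  nb ###..: next=.  (t=0,i=6, bit28=0)
  nb ##.##: next=#  (t=1,i=0, bit27=1)
  nb ##.#.: next=.  (t=0,i=0, bit26=0)
  nb ##..#: next=#  (t=0,i=7, bit25=1)
  nb ##...: next=.  (t=4,i=4, bit24=0)
  nb #.###: next=#  (t=1,i=9, bit23=1)
  nb #.##.: next=.  (t=1,i=1, bit22=0)
  nb #.#.#: next=.  (t=1,i=7, bit21=0)
  nb #.#..: next=#  (t=0,i=1, bit20=1)
  nb #..##: next=.  (t=0,i=3, bit19=0)
  nb #..#.: next=#  (t=2,i=2, bit18=1)
  nb #...#: next=#  (t=4,i=5, bit17=1)
  nb #....: next=#  (t=2,i=5, bit16=1)
  nb .####: next=.  (t=2,i=10, bit15=0)
  nb .###.: next=#  (t=0,i=5, bit14=1)
  nb .##.#: next=.  (t=1,i=2, bit13=0)
  nb .##..: next=#  (t=3,i=2, bit12=1)
  nb .#.##: next=.  (t=1,i=8, bit11=0)
  nb .#.#.: next=.  (t=5,i=2, bit10=0)
  nb .#..#: next=#  (t=0,i=2, bit9=1)
  nb .#...: next=.  (t=2,i=4, bit8=0)
  nb ..###: next=#  (t=0,i=4, bit7=1)
  nb ..##.: next=.  (t=3,i=5, bit6=0)
  nb ..#.#: next=#  (t=6,i=5, bit5=1)
  nb ..#..: next=.  (t=2,i=3, bit4=0)
  nb ...##: next=#  (t=2,i=8, bit3=1)
  nb ...#.: next=.  (t=4,i=6, bit2=0)
  nb ....#: next=.  (t=2,i=7, bit1=0)
  nb .....: next=#  (t=2,i=6, bit0=1)
  bits 11101010100101110101001010101001 = 3935785641

3935785641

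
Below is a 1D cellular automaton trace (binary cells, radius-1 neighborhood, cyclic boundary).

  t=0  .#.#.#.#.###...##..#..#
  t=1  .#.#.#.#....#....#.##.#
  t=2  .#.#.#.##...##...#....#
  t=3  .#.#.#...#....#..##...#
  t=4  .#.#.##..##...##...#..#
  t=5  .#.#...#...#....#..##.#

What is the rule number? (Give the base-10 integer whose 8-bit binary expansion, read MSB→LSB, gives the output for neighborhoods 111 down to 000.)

20

  [7] ### => .  t=0,i=10
  [6] ##. => .  t=0,i=11
  [5] #.# => .  t=0,i=0
  [4] #.. => #  t=0,i=12
  [3] .## => .  t=0,i=9
  [2] .#. => #  t=0,i=1
  [1] ..# => .  t=0,i=14
  [0] ... => .  t=0,i=13
  bits 00010100 = 20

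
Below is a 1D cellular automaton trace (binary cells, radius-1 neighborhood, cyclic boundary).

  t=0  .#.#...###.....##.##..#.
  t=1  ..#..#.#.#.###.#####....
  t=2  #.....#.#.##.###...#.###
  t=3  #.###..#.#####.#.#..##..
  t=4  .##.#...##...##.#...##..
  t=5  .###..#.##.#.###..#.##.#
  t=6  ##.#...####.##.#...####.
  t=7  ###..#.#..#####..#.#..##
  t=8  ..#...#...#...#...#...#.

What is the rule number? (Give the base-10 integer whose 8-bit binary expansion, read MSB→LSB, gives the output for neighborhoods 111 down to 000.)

  ###|.  b7=0 t=0,i=8
  ##.|#  b6=1 t=0,i=9
  #.#|#  b5=1 t=0,i=2
  #..|.  b4=0 t=0,i=4
  .##|#  b3=1 t=0,i=7
  .#.|.  b2=0 t=0,i=1
  ..#|.  b1=0 t=0,i=0
  ...|#  b0=1 t=0,i=5
  bits 01101001 = 105

105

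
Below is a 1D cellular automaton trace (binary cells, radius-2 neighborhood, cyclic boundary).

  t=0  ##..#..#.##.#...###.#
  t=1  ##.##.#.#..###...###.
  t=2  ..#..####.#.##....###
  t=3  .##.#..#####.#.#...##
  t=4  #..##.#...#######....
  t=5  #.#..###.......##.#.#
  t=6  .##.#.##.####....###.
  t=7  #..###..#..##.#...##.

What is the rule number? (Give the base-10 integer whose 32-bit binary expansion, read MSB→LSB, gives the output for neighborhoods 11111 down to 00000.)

  #####|.  b31=0 t=3,i=9
  ####.|#  b30=1 t=2,i=7
  ###.#|#  b29=1 t=0,i=18
  ###..|#  b28=1 t=0,i=1
  ##.##|#  b27=1 t=0,i=19
  ##.#.|#  b26=1 t=0,i=11
  ##..#|.  b25=0 t=0,i=2
  ##...|.  b24=0 t=1,i=14
  #.###|.  b23=0 t=0,i=20
  #.##.|.  b22=0 t=0,i=9
  #.#.#|#  b21=1 t=1,i=6
  #.#..|#  b20=1 t=0,i=12
  #..##|#  b19=1 t=1,i=10
  #..#.|#  b18=1 t=0,i=3
  #...#|.  b17=0 t=0,i=14
  #....|#  b16=1 t=2,i=15
  .####|.  b15=0 t=2,i=6
  .###.|#  b14=1 t=0,i=0
  .##.#|.  b13=0 t=0,i=10
  .##..|#  b12=1 t=2,i=13
  .#.##|#  b11=1 t=0,i=8
  .#.#.|#  b10=1 t=1,i=7
  .#..#|.  b9=0 t=0,i=5
  .#...|#  b8=1 t=0,i=13
  ..###|.  b7=0 t=0,i=16
  ..##.|.  b6=0 t=3,i=19
  ..#.#|.  b5=0 t=0,i=7
  ..#..|#  b4=1 t=0,i=4
  ...##|.  b3=0 t=0,i=15
  ...#.|#  b2=1 t=4,i=20
  ....#|.  b1=0 t=2,i=16
  .....|#  b0=1 t=5,i=10
  bits 01111100001111010101110100010101 = 2084396309

2084396309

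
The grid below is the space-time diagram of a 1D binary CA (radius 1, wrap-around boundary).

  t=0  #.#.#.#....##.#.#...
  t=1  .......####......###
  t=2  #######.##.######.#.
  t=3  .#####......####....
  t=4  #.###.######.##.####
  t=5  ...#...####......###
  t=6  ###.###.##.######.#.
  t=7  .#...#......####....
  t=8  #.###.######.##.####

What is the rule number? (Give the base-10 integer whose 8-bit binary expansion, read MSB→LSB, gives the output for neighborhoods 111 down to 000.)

147

  nb ###: next=#  (t=1,i=8, bit7=1)
  nb ##.: next=.  (t=0,i=12, bit6=0)
  nb #.#: next=.  (t=0,i=1, bit5=0)
  nb #..: next=#  (t=0,i=7, bit4=1)
  nb .##: next=.  (t=0,i=11, bit3=0)
  nb .#.: next=.  (t=0,i=0, bit2=0)
  nb ..#: next=#  (t=0,i=10, bit1=1)
  nb ...: next=#  (t=0,i=8, bit0=1)
  bits 10010011 = 147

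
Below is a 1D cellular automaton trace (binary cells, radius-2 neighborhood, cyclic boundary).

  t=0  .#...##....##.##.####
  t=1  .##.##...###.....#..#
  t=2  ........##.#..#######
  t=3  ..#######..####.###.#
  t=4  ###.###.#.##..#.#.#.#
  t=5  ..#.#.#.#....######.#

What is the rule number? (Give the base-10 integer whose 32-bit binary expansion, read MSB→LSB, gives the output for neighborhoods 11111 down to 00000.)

2965112831

  nb #####: next=#  (t=2,i=16, bit31=1)
  nb ####.: next=.  (t=0,i=19, bit30=0)
  nb ###.#: next=#  (t=0,i=20, bit29=1)
  nb ###..: next=#  (t=1,i=11, bit28=1)
  nb ##.##: next=.  (t=0,i=13, bit27=0)
  nb ##.#.: next=.  (t=0,i=0, bit26=0)
  nb ##..#: next=.  (t=3,i=9, bit25=0)
  nb ##...: next=.  (t=0,i=7, bit24=0)
  nb #.###: next=#  (t=0,i=17, bit23=1)
  nb #.##.: next=.  (t=0,i=14, bit22=0)
  nb #.#.#: next=#  (t=4,i=8, bit21=1)
  nb #.#..: next=#  (t=0,i=1, bit20=1)
  nb #..##: next=#  (t=2,i=13, bit19=1)
  nb #..#.: next=#  (t=1,i=19, bit18=1)
  nb #...#: next=.  (t=0,i=3, bit17=0)
  nb #....: next=.  (t=0,i=8, bit16=0)
  nb .####: next=.  (t=0,i=18, bit15=0)
  nb .###.: next=.  (t=1,i=10, bit14=0)
  nb .##.#: next=.  (t=0,i=12, bit13=0)
  nb .##..: next=.  (t=0,i=6, bit12=0)
  nb .#.##: next=.  (t=1,i=0, bit11=0)
  nb .#.#.: next=#  (t=4,i=15, bit10=1)
  nb .#..#: next=#  (t=1,i=18, bit9=1)
  nb .#...: next=#  (t=0,i=2, bit8=1)
  nb ..###: next=#  (t=1,i=9, bit7=1)
  nb ..##.: next=#  (t=0,i=5, bit6=1)
  nb ..#.#: next=#  (t=1,i=20, bit5=1)
  nb ..#..: next=#  (t=1,i=17, bit4=1)
  nb ...##: next=#  (t=0,i=4, bit3=1)
  nb ...#.: next=#  (t=1,i=16, bit2=1)
  nb ....#: next=#  (t=0,i=9, bit1=1)
  nb .....: next=#  (t=1,i=14, bit0=1)
  bits 10110000101111000000011111111111 = 2965112831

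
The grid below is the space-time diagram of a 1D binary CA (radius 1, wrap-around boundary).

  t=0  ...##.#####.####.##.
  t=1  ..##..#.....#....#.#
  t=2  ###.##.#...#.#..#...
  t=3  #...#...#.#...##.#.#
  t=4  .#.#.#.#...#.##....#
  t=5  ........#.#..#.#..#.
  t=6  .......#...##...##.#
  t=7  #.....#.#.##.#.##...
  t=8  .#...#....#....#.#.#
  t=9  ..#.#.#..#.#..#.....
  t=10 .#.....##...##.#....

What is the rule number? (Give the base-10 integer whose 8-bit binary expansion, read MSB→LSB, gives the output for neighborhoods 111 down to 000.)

26

  ### -> .   bit 7 = 0  t=0,i=7
  ##. -> .   bit 6 = 0  t=0,i=4
  #.# -> .   bit 5 = 0  t=0,i=5
  #.. -> #   bit 4 = 1  t=0,i=19
  .## -> #   bit 3 = 1  t=0,i=3
  .#. -> .   bit 2 = 0  t=1,i=6
  ..# -> #   bit 1 = 1  t=0,i=2
  ... -> .   bit 0 = 0  t=0,i=0
  bits 00011010 = 26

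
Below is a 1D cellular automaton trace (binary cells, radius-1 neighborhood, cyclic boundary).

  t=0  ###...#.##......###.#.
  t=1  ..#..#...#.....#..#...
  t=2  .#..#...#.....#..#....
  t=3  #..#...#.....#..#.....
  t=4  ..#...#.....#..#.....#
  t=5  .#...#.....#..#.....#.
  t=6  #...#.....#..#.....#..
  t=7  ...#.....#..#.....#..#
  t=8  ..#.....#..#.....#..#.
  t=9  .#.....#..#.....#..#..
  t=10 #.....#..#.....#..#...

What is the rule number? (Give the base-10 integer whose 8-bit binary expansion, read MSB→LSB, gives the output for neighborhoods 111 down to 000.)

  nb ###: next=.  (t=0,i=1, bit7=0)
  nb ##.: next=#  (t=0,i=2, bit6=1)
  nb #.#: next=.  (t=0,i=7, bit5=0)
  nb #..: next=.  (t=0,i=3, bit4=0)
  nb .##: next=.  (t=0,i=0, bit3=0)
  nb .#.: next=.  (t=0,i=6, bit2=0)
  nb ..#: next=#  (t=0,i=5, bit1=1)
  nb ...: next=.  (t=0,i=4, bit0=0)
  bits 01000010 = 66

66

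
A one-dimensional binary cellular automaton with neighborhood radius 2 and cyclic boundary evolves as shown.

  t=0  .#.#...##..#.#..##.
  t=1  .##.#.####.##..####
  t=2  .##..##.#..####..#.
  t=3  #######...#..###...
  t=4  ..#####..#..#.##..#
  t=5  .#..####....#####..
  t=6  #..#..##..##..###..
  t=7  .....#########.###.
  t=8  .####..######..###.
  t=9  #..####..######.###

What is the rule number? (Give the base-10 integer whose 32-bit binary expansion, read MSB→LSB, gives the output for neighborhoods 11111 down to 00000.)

3536354671

  #####|#  b31=1 t=3,i=2
  ####.|#  b30=1 t=1,i=8
  ###.#|.  b29=0 t=1,i=9
  ###..|#  b28=1 t=2,i=14
  ##.##|.  b27=0 t=1,i=0
  ##.#.|.  b26=0 t=1,i=3
  ##..#|#  b25=1 t=0,i=9
  ##...|.  b24=0 t=3,i=7
  #.###|#  b23=1 t=1,i=6
  #.##.|#  b22=1 t=1,i=1
  #.#.#|.  b21=0 t=1,i=4
  #.#..|.  b20=0 t=0,i=3
  #..##|#  b19=1 t=0,i=15
  #..#.|.  b18=0 t=0,i=0
  #...#|.  b17=0 t=0,i=5
  #....|.  b16=0 t=5,i=9
  .####|.  b15=0 t=1,i=7
  .###.|#  b14=1 t=3,i=14
  .##.#|#  b13=1 t=1,i=2
  .##..|#  b12=1 t=0,i=8
  .#.##|#  b11=1 t=1,i=5
  .#.#.|#  b10=1 t=0,i=2
  .#..#|.  b9=0 t=0,i=14
  .#...|#  b8=1 t=0,i=4
  ..###|.  b7=0 t=1,i=15
  ..##.|#  b6=1 t=0,i=7
  ..#.#|#  b5=1 t=0,i=1
  ..#..|.  b4=0 t=2,i=17
  ...##|#  b3=1 t=0,i=6
  ...#.|#  b2=1 t=3,i=9
  ....#|#  b1=1 t=5,i=10
  .....|#  b0=1 t=7,i=1
  bits 11010010110010000111110101101111 = 3536354671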